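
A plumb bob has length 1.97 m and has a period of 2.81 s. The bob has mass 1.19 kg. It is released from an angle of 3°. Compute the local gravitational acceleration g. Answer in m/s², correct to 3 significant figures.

From T = 2π√(L/g), g = 4π²L/T² = 4π² × 1.97/2.810² = 9.85 m/s².

9.85 m/s²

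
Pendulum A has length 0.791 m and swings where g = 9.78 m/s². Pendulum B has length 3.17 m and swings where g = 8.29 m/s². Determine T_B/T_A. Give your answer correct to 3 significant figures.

T = 2π√(L/g), so T_B/T_A = √((L_B/g_B)/(L_A/g_A)) = √((3.17/8.29)/(0.791/9.78)) = 2.17.

2.17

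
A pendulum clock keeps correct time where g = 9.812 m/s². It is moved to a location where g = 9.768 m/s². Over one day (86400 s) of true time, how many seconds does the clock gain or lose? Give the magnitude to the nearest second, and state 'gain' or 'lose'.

lose 194 s

The clock's period scales as T ∝ 1/√g, so T'/T = √(9.812/9.768) = 1.00225.
In 86400 s of true time the clock registers 86400/1.00225 = 86206.1 s, so it loses 194 s.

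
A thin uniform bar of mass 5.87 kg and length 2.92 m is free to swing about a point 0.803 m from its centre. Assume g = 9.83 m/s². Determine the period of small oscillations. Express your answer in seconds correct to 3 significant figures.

2.60 s

For a physical pendulum T = 2π√(I/(mgd)), with d = 0.8030 m from pivot to centre of mass.
I_cm = mL²/12 = 5.87 × 2.92²/12 = 4.171 kg·m²; I = I_cm + md² = 4.171 + 5.87 × 0.8030² = 7.956 kg·m².
T = 2π√(7.956/(5.87 × 9.83 × 0.8030)) = 2.60 s.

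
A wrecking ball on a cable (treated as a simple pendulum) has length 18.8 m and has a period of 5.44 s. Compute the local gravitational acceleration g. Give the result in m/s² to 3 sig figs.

From T = 2π√(L/g), g = 4π²L/T² = 4π² × 18.8/5.440² = 25.1 m/s².

25.1 m/s²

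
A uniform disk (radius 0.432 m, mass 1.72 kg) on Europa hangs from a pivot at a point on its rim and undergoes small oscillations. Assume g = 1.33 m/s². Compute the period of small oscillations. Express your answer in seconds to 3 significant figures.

4.39 s

I_cm = ½mr² = 0.1605 kg·m². The pivot is at distance d = 0.432 m from the centre of mass.
By the parallel-axis theorem, I = I_cm + md² = 0.1605 + 0.3210 = 0.4815 kg·m².
T = 2π√(I/(mgd)) = 2π√(0.4815/(1.72 × 1.33 × 0.432)) = 4.39 s.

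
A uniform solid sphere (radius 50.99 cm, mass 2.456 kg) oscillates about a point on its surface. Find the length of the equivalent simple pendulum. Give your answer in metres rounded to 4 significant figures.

0.7139 m

The equivalent simple-pendulum length is L_eq = I/(md), where I is about the pivot and d = 0.50990 m.
I_cm = (2/5)mR² = 0.25542 kg·m², so I = I_cm + md² = 0.25542 + 0.63856 = 0.89398 kg·m².
L_eq = 0.89398/(2.456 × 0.50990) = 0.7139 m.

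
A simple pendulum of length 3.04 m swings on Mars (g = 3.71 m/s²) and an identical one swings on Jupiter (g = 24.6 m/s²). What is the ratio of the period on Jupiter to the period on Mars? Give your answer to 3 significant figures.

T ∝ 1/√g, so T₂/T₁ = √(g₁/g₂) = √(3.71/24.6) = 0.388.

0.388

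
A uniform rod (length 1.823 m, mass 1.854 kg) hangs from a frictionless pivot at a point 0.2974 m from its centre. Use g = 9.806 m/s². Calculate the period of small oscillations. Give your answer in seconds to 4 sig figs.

2.224 s

For a physical pendulum T = 2π√(I/(mgd)), with d = 0.29740 m from pivot to centre of mass.
I_cm = mL²/12 = 1.854 × 1.823²/12 = 0.51345 kg·m²; I = I_cm + md² = 0.51345 + 1.854 × 0.29740² = 0.67743 kg·m².
T = 2π√(0.67743/(1.854 × 9.806 × 0.29740)) = 2.224 s.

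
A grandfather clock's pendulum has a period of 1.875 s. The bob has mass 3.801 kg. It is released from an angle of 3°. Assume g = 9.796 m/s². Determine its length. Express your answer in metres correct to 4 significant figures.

From T = 2π√(L/g), L = gT²/(4π²) = 9.796 × 1.8750²/(4π²) = 0.8724 m.

0.8724 m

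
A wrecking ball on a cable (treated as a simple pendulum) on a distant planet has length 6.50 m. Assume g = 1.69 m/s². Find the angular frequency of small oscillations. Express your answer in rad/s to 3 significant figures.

0.510 rad/s

ω = √(g/L) = √(1.69/6.50) = 0.510 rad/s.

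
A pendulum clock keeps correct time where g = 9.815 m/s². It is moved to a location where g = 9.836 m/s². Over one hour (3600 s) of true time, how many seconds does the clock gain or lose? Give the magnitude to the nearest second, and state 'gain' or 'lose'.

gain 4 s

The clock's period scales as T ∝ 1/√g, so T'/T = √(9.815/9.836) = 0.998932.
In 3600 s of true time the clock registers 3600/0.998932 = 3603.8 s, so it gains 4 s.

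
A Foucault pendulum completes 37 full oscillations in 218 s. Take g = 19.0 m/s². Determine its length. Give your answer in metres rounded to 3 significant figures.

T = 218/37 = 5.892 s.
From T = 2π√(L/g), L = gT²/(4π²) = 19.0 × 5.892²/(4π²) = 16.7 m.

16.7 m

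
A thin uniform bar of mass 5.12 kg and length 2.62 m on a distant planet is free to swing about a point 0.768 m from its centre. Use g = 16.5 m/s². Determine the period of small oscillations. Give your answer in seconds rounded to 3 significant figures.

1.90 s

For a physical pendulum T = 2π√(I/(mgd)), with d = 0.7680 m from pivot to centre of mass.
I_cm = mL²/12 = 5.12 × 2.62²/12 = 2.929 kg·m²; I = I_cm + md² = 2.929 + 5.12 × 0.7680² = 5.949 kg·m².
T = 2π√(5.949/(5.12 × 16.5 × 0.7680)) = 1.90 s.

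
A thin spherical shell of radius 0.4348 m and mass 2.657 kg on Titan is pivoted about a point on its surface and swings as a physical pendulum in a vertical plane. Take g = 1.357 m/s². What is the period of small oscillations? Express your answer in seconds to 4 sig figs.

I_cm = (2/3)mr² = 0.33487 kg·m². The pivot is at distance d = 0.4348 m from the centre of mass.
By the parallel-axis theorem, I = I_cm + md² = 0.33487 + 0.50231 = 0.83718 kg·m².
T = 2π√(I/(mgd)) = 2π√(0.83718/(2.657 × 1.357 × 0.4348)) = 4.592 s.

4.592 s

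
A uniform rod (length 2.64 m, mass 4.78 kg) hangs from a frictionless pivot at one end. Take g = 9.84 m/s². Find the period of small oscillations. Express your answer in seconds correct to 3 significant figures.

For a physical pendulum T = 2π√(I/(mgd)), with d = 1.320 m from pivot to centre of mass.
I_cm = mL²/12 = 4.78 × 2.64²/12 = 2.776 kg·m²; I = I_cm + md² = 2.776 + 4.78 × 1.320² = 11.10 kg·m².
T = 2π√(11.10/(4.78 × 9.84 × 1.320)) = 2.66 s.

2.66 s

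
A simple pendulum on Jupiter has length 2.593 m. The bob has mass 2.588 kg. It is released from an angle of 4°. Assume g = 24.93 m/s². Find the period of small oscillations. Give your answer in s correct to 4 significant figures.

2.026 s

T = 2π√(L/g) = 2π√(2.593/24.93) = 2π × 0.32251 = 2.026 s.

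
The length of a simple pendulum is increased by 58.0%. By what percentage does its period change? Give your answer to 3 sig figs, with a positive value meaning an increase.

25.7%

T ∝ √L, so T'/T = √(1.580) = 1.257.
Percentage change in T = (1.257 − 1) × 100% = 25.7%.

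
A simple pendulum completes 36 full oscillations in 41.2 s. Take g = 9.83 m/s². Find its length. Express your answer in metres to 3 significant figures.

0.326 m

T = 41.2/36 = 1.144 s.
From T = 2π√(L/g), L = gT²/(4π²) = 9.83 × 1.144²/(4π²) = 0.326 m.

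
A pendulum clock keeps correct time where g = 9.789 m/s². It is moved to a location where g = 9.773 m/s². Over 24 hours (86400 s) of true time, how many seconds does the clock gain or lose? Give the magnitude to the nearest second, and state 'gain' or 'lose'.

lose 71 s

The clock's period scales as T ∝ 1/√g, so T'/T = √(9.789/9.773) = 1.00082.
In 86400 s of true time the clock registers 86400/1.00082 = 86329.4 s, so it loses 71 s.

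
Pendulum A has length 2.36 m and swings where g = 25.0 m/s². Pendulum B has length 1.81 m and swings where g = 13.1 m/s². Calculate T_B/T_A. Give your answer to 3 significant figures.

T = 2π√(L/g), so T_B/T_A = √((L_B/g_B)/(L_A/g_A)) = √((1.81/13.1)/(2.36/25.0)) = 1.21.

1.21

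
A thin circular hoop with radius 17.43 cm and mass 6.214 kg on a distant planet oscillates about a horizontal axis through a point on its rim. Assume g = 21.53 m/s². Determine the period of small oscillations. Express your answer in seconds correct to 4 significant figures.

I_cm = mr² = 0.18878 kg·m². The pivot is at distance d = 0.1743 m from the centre of mass.
By the parallel-axis theorem, I = I_cm + md² = 0.18878 + 0.18878 = 0.37757 kg·m².
T = 2π√(I/(mgd)) = 2π√(0.37757/(6.214 × 21.53 × 0.1743)) = 0.7995 s.

0.7995 s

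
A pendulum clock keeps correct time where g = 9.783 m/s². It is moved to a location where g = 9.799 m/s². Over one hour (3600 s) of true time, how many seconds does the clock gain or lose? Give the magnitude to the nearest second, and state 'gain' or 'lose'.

gain 3 s

The clock's period scales as T ∝ 1/√g, so T'/T = √(9.783/9.799) = 0.999183.
In 3600 s of true time the clock registers 3600/0.999183 = 3602.9 s, so it gains 3 s.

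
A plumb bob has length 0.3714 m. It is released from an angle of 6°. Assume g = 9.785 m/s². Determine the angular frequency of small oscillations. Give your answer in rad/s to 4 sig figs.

ω = √(g/L) = √(9.785/0.3714) = 5.133 rad/s.

5.133 rad/s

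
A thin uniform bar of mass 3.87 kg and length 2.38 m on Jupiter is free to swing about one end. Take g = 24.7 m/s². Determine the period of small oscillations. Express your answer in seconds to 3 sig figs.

For a physical pendulum T = 2π√(I/(mgd)), with d = 1.190 m from pivot to centre of mass.
I_cm = mL²/12 = 3.87 × 2.38²/12 = 1.827 kg·m²; I = I_cm + md² = 1.827 + 3.87 × 1.190² = 7.307 kg·m².
T = 2π√(7.307/(3.87 × 24.7 × 1.190)) = 1.59 s.

1.59 s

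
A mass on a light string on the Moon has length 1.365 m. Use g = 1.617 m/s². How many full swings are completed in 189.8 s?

32

T = 2π√(L/g) = 2π√(1.365/1.617) = 5.7729 s.
Number of complete oscillations = ⌊189.8/5.7729⌋ = ⌊32.878⌋ = 32.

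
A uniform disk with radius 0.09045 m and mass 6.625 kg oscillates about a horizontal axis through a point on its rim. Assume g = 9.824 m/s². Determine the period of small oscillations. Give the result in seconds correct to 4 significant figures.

0.7384 s

I_cm = ½mr² = 0.027100 kg·m². The pivot is at distance d = 0.09045 m from the centre of mass.
By the parallel-axis theorem, I = I_cm + md² = 0.027100 + 0.054200 = 0.081301 kg·m².
T = 2π√(I/(mgd)) = 2π√(0.081301/(6.625 × 9.824 × 0.09045)) = 0.7384 s.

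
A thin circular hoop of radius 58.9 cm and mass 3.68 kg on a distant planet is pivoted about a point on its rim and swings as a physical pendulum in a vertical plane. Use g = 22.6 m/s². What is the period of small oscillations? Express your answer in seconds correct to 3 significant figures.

I_cm = mr² = 1.277 kg·m². The pivot is at distance d = 0.589 m from the centre of mass.
By the parallel-axis theorem, I = I_cm + md² = 1.277 + 1.277 = 2.553 kg·m².
T = 2π√(I/(mgd)) = 2π√(2.553/(3.68 × 22.6 × 0.589)) = 1.43 s.

1.43 s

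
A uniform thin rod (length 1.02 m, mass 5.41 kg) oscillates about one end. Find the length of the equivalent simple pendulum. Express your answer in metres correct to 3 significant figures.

The equivalent simple-pendulum length is L_eq = I/(md), where I is about the pivot and d = 0.5100 m.
I_cm = (1/12)mL² = 0.4690 kg·m², so I = I_cm + md² = 0.4690 + 1.407 = 1.876 kg·m².
L_eq = 1.876/(5.41 × 0.5100) = 0.680 m.

0.680 m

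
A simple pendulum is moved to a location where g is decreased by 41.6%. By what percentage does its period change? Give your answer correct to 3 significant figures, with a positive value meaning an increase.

T ∝ 1/√g, so T'/T = 1/√(0.5840) = 1.309.
Percentage change in T = (1.309 − 1) × 100% = 30.9%.

30.9%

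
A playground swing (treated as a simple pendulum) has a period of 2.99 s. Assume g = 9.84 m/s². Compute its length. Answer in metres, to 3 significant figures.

From T = 2π√(L/g), L = gT²/(4π²) = 9.84 × 2.990²/(4π²) = 2.23 m.

2.23 m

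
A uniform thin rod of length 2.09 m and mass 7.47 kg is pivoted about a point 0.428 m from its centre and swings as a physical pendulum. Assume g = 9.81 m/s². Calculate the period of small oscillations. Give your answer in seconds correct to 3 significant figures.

For a physical pendulum T = 2π√(I/(mgd)), with d = 0.4280 m from pivot to centre of mass.
I_cm = mL²/12 = 7.47 × 2.09²/12 = 2.719 kg·m²; I = I_cm + md² = 2.719 + 7.47 × 0.4280² = 4.088 kg·m².
T = 2π√(4.088/(7.47 × 9.81 × 0.4280)) = 2.27 s.

2.27 s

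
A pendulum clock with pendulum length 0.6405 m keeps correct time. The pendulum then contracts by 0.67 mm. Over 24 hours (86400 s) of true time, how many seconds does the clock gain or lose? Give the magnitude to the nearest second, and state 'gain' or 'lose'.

T ∝ √L, so T'/T = √(0.63983/0.6405) = 0.999477.
In 86400 s of true time the clock registers 86400/0.999477 = 86445.2 s, so it gains 45 s.

gain 45 s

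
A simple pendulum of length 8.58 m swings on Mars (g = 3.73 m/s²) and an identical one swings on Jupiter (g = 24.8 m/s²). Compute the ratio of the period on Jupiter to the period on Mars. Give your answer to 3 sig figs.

T ∝ 1/√g, so T₂/T₁ = √(g₁/g₂) = √(3.73/24.8) = 0.388.

0.388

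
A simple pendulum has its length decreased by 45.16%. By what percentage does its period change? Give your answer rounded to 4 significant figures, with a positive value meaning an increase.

T ∝ √L, so T'/T = √(0.54840) = 0.74054.
Percentage change in T = (0.74054 − 1) × 100% = -25.95%.

-25.95%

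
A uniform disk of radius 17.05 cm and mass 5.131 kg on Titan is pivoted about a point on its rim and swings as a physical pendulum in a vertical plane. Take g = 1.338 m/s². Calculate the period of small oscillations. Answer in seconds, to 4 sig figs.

2.747 s

I_cm = ½mr² = 0.074580 kg·m². The pivot is at distance d = 0.1705 m from the centre of mass.
By the parallel-axis theorem, I = I_cm + md² = 0.074580 + 0.14916 = 0.22374 kg·m².
T = 2π√(I/(mgd)) = 2π√(0.22374/(5.131 × 1.338 × 0.1705)) = 2.747 s.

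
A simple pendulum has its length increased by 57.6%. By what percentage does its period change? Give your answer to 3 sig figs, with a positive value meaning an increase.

T ∝ √L, so T'/T = √(1.576) = 1.255.
Percentage change in T = (1.255 − 1) × 100% = 25.5%.

25.5%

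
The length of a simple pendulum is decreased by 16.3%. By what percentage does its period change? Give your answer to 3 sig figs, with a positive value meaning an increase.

-8.51%

T ∝ √L, so T'/T = √(0.8370) = 0.9149.
Percentage change in T = (0.9149 − 1) × 100% = -8.51%.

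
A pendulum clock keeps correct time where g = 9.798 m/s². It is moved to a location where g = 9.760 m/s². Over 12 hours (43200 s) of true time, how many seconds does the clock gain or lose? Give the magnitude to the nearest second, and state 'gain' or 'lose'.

lose 84 s

The clock's period scales as T ∝ 1/√g, so T'/T = √(9.798/9.760) = 1.00194.
In 43200 s of true time the clock registers 43200/1.00194 = 43116.1 s, so it loses 84 s.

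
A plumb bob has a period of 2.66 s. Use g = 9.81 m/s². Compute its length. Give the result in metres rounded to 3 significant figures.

From T = 2π√(L/g), L = gT²/(4π²) = 9.81 × 2.660²/(4π²) = 1.76 m.

1.76 m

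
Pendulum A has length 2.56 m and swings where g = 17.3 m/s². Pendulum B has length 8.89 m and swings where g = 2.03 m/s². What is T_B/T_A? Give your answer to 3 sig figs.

5.44

T = 2π√(L/g), so T_B/T_A = √((L_B/g_B)/(L_A/g_A)) = √((8.89/2.03)/(2.56/17.3)) = 5.44.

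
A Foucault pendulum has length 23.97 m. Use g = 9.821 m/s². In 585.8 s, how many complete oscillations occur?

59

T = 2π√(L/g) = 2π√(23.97/9.821) = 9.8160 s.
Number of complete oscillations = ⌊585.8/9.8160⌋ = ⌊59.678⌋ = 59.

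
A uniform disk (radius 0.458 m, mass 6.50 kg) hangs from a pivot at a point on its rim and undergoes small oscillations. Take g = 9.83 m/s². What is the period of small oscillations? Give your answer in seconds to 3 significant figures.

I_cm = ½mr² = 0.6817 kg·m². The pivot is at distance d = 0.458 m from the centre of mass.
By the parallel-axis theorem, I = I_cm + md² = 0.6817 + 1.363 = 2.045 kg·m².
T = 2π√(I/(mgd)) = 2π√(2.045/(6.50 × 9.83 × 0.458)) = 1.66 s.

1.66 s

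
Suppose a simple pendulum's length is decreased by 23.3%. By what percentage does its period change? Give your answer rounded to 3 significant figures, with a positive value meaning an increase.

-12.4%

T ∝ √L, so T'/T = √(0.7670) = 0.8758.
Percentage change in T = (0.8758 − 1) × 100% = -12.4%.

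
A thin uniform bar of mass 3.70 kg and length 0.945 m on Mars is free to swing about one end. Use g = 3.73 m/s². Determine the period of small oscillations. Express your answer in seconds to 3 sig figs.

For a physical pendulum T = 2π√(I/(mgd)), with d = 0.4725 m from pivot to centre of mass.
I_cm = mL²/12 = 3.70 × 0.945²/12 = 0.2753 kg·m²; I = I_cm + md² = 0.2753 + 3.70 × 0.4725² = 1.101 kg·m².
T = 2π√(1.101/(3.70 × 3.73 × 0.4725)) = 2.58 s.

2.58 s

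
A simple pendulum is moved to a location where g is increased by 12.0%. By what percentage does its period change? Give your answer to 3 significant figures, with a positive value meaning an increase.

-5.51%

T ∝ 1/√g, so T'/T = 1/√(1.120) = 0.9449.
Percentage change in T = (0.9449 − 1) × 100% = -5.51%.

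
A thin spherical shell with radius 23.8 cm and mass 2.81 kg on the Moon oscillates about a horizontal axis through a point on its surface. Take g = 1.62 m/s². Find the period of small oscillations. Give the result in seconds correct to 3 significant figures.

3.11 s

I_cm = (2/3)mr² = 0.1061 kg·m². The pivot is at distance d = 0.238 m from the centre of mass.
By the parallel-axis theorem, I = I_cm + md² = 0.1061 + 0.1592 = 0.2653 kg·m².
T = 2π√(I/(mgd)) = 2π√(0.2653/(2.81 × 1.62 × 0.238)) = 3.11 s.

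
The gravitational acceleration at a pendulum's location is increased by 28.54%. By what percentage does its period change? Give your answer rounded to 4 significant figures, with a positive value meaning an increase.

-11.80%

T ∝ 1/√g, so T'/T = 1/√(1.2854) = 0.88202.
Percentage change in T = (0.88202 − 1) × 100% = -11.80%.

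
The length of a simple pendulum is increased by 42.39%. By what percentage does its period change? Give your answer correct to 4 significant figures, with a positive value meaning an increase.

T ∝ √L, so T'/T = √(1.4239) = 1.1933.
Percentage change in T = (1.1933 − 1) × 100% = 19.33%.

19.33%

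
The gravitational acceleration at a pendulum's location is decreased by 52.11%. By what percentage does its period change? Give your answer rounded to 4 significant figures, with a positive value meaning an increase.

44.50%

T ∝ 1/√g, so T'/T = 1/√(0.47890) = 1.4450.
Percentage change in T = (1.4450 − 1) × 100% = 44.50%.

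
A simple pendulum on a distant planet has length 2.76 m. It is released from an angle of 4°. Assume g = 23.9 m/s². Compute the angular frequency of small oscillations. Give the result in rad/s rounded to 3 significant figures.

2.94 rad/s

ω = √(g/L) = √(23.9/2.76) = 2.94 rad/s.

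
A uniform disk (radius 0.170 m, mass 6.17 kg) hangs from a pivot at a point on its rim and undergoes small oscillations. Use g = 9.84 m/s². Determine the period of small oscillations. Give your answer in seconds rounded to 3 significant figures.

I_cm = ½mr² = 0.08916 kg·m². The pivot is at distance d = 0.170 m from the centre of mass.
By the parallel-axis theorem, I = I_cm + md² = 0.08916 + 0.1783 = 0.2675 kg·m².
T = 2π√(I/(mgd)) = 2π√(0.2675/(6.17 × 9.84 × 0.170)) = 1.01 s.

1.01 s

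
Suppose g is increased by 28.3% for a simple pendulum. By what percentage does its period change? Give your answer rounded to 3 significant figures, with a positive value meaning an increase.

-11.7%

T ∝ 1/√g, so T'/T = 1/√(1.283) = 0.8828.
Percentage change in T = (0.8828 − 1) × 100% = -11.7%.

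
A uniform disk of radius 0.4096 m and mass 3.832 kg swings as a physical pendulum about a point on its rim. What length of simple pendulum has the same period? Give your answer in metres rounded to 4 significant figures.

The equivalent simple-pendulum length is L_eq = I/(md), where I is about the pivot and d = 0.40960 m.
I_cm = ½mR² = 0.32145 kg·m², so I = I_cm + md² = 0.32145 + 0.64290 = 0.96435 kg·m².
L_eq = 0.96435/(3.832 × 0.40960) = 0.6144 m.

0.6144 m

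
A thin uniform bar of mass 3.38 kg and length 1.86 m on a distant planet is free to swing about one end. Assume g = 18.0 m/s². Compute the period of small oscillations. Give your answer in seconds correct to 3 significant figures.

1.65 s

For a physical pendulum T = 2π√(I/(mgd)), with d = 0.9300 m from pivot to centre of mass.
I_cm = mL²/12 = 3.38 × 1.86²/12 = 0.9745 kg·m²; I = I_cm + md² = 0.9745 + 3.38 × 0.9300² = 3.898 kg·m².
T = 2π√(3.898/(3.38 × 18.0 × 0.9300)) = 1.65 s.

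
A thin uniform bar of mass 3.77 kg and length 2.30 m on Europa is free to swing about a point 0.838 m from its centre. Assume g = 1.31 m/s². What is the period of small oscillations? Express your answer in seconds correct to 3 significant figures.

6.41 s

For a physical pendulum T = 2π√(I/(mgd)), with d = 0.8380 m from pivot to centre of mass.
I_cm = mL²/12 = 3.77 × 2.30²/12 = 1.662 kg·m²; I = I_cm + md² = 1.662 + 3.77 × 0.8380² = 4.309 kg·m².
T = 2π√(4.309/(3.77 × 1.31 × 0.8380)) = 6.41 s.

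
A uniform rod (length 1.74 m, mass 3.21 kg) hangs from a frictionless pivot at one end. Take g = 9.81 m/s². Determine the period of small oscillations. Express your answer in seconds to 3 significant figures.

2.16 s

For a physical pendulum T = 2π√(I/(mgd)), with d = 0.8700 m from pivot to centre of mass.
I_cm = mL²/12 = 3.21 × 1.74²/12 = 0.8099 kg·m²; I = I_cm + md² = 0.8099 + 3.21 × 0.8700² = 3.240 kg·m².
T = 2π√(3.240/(3.21 × 9.81 × 0.8700)) = 2.16 s.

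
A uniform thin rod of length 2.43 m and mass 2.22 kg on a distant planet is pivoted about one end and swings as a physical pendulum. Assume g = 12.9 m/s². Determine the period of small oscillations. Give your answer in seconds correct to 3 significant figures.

2.23 s

For a physical pendulum T = 2π√(I/(mgd)), with d = 1.215 m from pivot to centre of mass.
I_cm = mL²/12 = 2.22 × 2.43²/12 = 1.092 kg·m²; I = I_cm + md² = 1.092 + 2.22 × 1.215² = 4.370 kg·m².
T = 2π√(4.370/(2.22 × 12.9 × 1.215)) = 2.23 s.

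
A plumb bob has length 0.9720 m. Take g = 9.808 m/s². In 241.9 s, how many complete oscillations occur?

T = 2π√(L/g) = 2π√(0.9720/9.808) = 1.9780 s.
Number of complete oscillations = ⌊241.9/1.9780⌋ = ⌊122.30⌋ = 122.

122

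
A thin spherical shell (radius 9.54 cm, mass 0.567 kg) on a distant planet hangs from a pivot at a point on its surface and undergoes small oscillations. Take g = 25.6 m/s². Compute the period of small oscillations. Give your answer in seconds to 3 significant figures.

I_cm = (2/3)mr² = 0.003440 kg·m². The pivot is at distance d = 0.0954 m from the centre of mass.
By the parallel-axis theorem, I = I_cm + md² = 0.003440 + 0.005160 = 0.008601 kg·m².
T = 2π√(I/(mgd)) = 2π√(0.008601/(0.567 × 25.6 × 0.0954)) = 0.495 s.

0.495 s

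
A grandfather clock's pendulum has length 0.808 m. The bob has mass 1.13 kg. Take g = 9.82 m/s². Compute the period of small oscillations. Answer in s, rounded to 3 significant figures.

T = 2π√(L/g) = 2π√(0.808/9.82) = 2π × 0.2868 = 1.80 s.

1.80 s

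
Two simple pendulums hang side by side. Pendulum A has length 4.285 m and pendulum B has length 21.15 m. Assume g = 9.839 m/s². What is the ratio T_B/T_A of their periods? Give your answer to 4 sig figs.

2.222

T ∝ √L, so T_B/T_A = √(L_B/L_A) = √(21.15/4.285) = 2.222.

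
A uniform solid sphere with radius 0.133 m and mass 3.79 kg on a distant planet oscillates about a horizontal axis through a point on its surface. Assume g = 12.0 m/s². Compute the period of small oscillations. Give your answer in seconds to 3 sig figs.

I_cm = (2/5)mr² = 0.02682 kg·m². The pivot is at distance d = 0.133 m from the centre of mass.
By the parallel-axis theorem, I = I_cm + md² = 0.02682 + 0.06704 = 0.09386 kg·m².
T = 2π√(I/(mgd)) = 2π√(0.09386/(3.79 × 12.0 × 0.133)) = 0.783 s.

0.783 s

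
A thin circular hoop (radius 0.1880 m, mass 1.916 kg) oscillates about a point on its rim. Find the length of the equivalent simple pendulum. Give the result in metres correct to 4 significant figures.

The equivalent simple-pendulum length is L_eq = I/(md), where I is about the pivot and d = 0.18800 m.
I_cm = mR² = 0.067719 kg·m², so I = I_cm + md² = 0.067719 + 0.067719 = 0.13544 kg·m².
L_eq = 0.13544/(1.916 × 0.18800) = 0.3760 m.

0.3760 m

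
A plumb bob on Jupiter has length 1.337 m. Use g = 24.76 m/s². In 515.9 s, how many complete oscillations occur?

353

T = 2π√(L/g) = 2π√(1.337/24.76) = 1.4601 s.
Number of complete oscillations = ⌊515.9/1.4601⌋ = ⌊353.34⌋ = 353.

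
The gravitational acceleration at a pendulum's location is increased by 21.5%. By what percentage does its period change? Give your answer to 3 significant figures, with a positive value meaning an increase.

-9.28%

T ∝ 1/√g, so T'/T = 1/√(1.215) = 0.9072.
Percentage change in T = (0.9072 − 1) × 100% = -9.28%.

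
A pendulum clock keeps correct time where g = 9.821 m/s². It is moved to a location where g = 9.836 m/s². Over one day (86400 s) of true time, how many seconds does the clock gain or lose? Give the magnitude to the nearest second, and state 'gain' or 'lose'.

gain 66 s

The clock's period scales as T ∝ 1/√g, so T'/T = √(9.821/9.836) = 0.999237.
In 86400 s of true time the clock registers 86400/0.999237 = 86466.0 s, so it gains 66 s.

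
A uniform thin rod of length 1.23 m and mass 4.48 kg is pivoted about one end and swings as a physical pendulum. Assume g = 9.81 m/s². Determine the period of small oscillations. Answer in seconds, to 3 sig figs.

1.82 s

For a physical pendulum T = 2π√(I/(mgd)), with d = 0.6150 m from pivot to centre of mass.
I_cm = mL²/12 = 4.48 × 1.23²/12 = 0.5648 kg·m²; I = I_cm + md² = 0.5648 + 4.48 × 0.6150² = 2.259 kg·m².
T = 2π√(2.259/(4.48 × 9.81 × 0.6150)) = 1.82 s.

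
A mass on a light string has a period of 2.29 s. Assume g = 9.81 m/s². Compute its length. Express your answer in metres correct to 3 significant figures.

From T = 2π√(L/g), L = gT²/(4π²) = 9.81 × 2.290²/(4π²) = 1.30 m.

1.30 m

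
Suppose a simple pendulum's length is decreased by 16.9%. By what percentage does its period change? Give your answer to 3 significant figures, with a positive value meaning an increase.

T ∝ √L, so T'/T = √(0.8310) = 0.9116.
Percentage change in T = (0.9116 − 1) × 100% = -8.84%.

-8.84%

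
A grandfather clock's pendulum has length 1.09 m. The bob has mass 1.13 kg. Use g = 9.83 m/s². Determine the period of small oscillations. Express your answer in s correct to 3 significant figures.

T = 2π√(L/g) = 2π√(1.09/9.83) = 2π × 0.3330 = 2.09 s.

2.09 s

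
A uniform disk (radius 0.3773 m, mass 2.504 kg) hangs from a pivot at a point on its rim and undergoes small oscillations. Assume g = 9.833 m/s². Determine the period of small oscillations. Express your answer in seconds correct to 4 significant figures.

1.507 s

I_cm = ½mr² = 0.17823 kg·m². The pivot is at distance d = 0.3773 m from the centre of mass.
By the parallel-axis theorem, I = I_cm + md² = 0.17823 + 0.35646 = 0.53469 kg·m².
T = 2π√(I/(mgd)) = 2π√(0.53469/(2.504 × 9.833 × 0.3773)) = 1.507 s.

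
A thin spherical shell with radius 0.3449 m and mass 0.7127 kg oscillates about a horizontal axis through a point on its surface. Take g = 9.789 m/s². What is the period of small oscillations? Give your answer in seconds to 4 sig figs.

1.523 s

I_cm = (2/3)mr² = 0.056520 kg·m². The pivot is at distance d = 0.3449 m from the centre of mass.
By the parallel-axis theorem, I = I_cm + md² = 0.056520 + 0.084780 = 0.14130 kg·m².
T = 2π√(I/(mgd)) = 2π√(0.14130/(0.7127 × 9.789 × 0.3449)) = 1.523 s.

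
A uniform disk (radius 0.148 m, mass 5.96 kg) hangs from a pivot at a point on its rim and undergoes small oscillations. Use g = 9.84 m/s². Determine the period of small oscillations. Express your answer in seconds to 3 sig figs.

I_cm = ½mr² = 0.06527 kg·m². The pivot is at distance d = 0.148 m from the centre of mass.
By the parallel-axis theorem, I = I_cm + md² = 0.06527 + 0.1305 = 0.1958 kg·m².
T = 2π√(I/(mgd)) = 2π√(0.1958/(5.96 × 9.84 × 0.148)) = 0.944 s.

0.944 s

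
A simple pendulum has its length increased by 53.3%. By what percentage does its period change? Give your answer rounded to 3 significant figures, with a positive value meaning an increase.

T ∝ √L, so T'/T = √(1.533) = 1.238.
Percentage change in T = (1.238 − 1) × 100% = 23.8%.

23.8%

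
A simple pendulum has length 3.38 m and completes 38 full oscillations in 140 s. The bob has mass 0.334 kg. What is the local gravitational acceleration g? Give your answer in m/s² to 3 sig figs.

T = 140/38 = 3.684 s.
From T = 2π√(L/g), g = 4π²L/T² = 4π² × 3.38/3.684² = 9.83 m/s².

9.83 m/s²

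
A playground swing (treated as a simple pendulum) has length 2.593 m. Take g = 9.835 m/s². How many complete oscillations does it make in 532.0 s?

T = 2π√(L/g) = 2π√(2.593/9.835) = 3.2262 s.
Number of complete oscillations = ⌊532.0/3.2262⌋ = ⌊164.90⌋ = 164.

164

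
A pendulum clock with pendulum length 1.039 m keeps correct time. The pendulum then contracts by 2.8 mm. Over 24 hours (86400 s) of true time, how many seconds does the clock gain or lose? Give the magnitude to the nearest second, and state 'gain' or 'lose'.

gain 117 s

T ∝ √L, so T'/T = √(1.03620/1.039) = 0.998652.
In 86400 s of true time the clock registers 86400/0.998652 = 86516.7 s, so it gains 117 s.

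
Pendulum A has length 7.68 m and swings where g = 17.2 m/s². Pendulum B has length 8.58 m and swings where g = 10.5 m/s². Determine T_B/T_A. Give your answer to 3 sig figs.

T = 2π√(L/g), so T_B/T_A = √((L_B/g_B)/(L_A/g_A)) = √((8.58/10.5)/(7.68/17.2)) = 1.35.

1.35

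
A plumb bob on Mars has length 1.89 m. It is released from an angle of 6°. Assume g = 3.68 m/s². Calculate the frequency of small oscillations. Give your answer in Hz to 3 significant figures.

0.222 Hz

T = 2π√(L/g) = 2π√(1.89/3.68) = 4.503 s, so f = 1/T = 0.222 Hz.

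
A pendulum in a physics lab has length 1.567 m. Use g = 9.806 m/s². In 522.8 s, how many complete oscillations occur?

T = 2π√(L/g) = 2π√(1.567/9.806) = 2.5117 s.
Number of complete oscillations = ⌊522.8/2.5117⌋ = ⌊208.15⌋ = 208.

208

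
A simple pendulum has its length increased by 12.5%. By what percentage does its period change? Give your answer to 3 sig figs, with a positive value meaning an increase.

T ∝ √L, so T'/T = √(1.125) = 1.061.
Percentage change in T = (1.061 − 1) × 100% = 6.07%.

6.07%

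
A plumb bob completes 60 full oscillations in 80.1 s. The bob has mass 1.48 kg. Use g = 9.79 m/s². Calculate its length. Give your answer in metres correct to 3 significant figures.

T = 80.1/60 = 1.335 s.
From T = 2π√(L/g), L = gT²/(4π²) = 9.79 × 1.335²/(4π²) = 0.442 m.

0.442 m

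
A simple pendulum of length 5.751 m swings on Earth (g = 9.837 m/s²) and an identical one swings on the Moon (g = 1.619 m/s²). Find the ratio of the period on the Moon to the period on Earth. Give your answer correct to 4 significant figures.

2.465

T ∝ 1/√g, so T₂/T₁ = √(g₁/g₂) = √(9.837/1.619) = 2.465.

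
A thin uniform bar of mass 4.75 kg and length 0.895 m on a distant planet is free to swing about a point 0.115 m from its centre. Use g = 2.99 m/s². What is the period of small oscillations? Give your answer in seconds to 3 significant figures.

For a physical pendulum T = 2π√(I/(mgd)), with d = 0.1150 m from pivot to centre of mass.
I_cm = mL²/12 = 4.75 × 0.895²/12 = 0.3171 kg·m²; I = I_cm + md² = 0.3171 + 4.75 × 0.1150² = 0.3799 kg·m².
T = 2π√(0.3799/(4.75 × 2.99 × 0.1150)) = 3.03 s.

3.03 s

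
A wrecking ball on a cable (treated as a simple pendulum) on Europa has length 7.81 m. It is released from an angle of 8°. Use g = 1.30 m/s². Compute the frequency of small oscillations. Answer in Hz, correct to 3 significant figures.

0.0649 Hz

T = 2π√(L/g) = 2π√(7.81/1.30) = 15.40 s, so f = 1/T = 0.0649 Hz.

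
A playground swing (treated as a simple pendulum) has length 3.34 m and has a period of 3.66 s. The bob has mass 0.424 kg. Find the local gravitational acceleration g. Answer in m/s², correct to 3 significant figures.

From T = 2π√(L/g), g = 4π²L/T² = 4π² × 3.34/3.660² = 9.84 m/s².

9.84 m/s²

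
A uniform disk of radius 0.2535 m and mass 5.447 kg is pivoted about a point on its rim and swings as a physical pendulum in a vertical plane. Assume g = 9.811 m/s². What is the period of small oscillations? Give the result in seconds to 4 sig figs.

I_cm = ½mr² = 0.17502 kg·m². The pivot is at distance d = 0.2535 m from the centre of mass.
By the parallel-axis theorem, I = I_cm + md² = 0.17502 + 0.35004 = 0.52505 kg·m².
T = 2π√(I/(mgd)) = 2π√(0.52505/(5.447 × 9.811 × 0.2535)) = 1.237 s.

1.237 s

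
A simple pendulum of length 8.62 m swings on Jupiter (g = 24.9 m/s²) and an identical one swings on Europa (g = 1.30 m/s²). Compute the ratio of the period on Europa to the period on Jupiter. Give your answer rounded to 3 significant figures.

4.38

T ∝ 1/√g, so T₂/T₁ = √(g₁/g₂) = √(24.9/1.30) = 4.38.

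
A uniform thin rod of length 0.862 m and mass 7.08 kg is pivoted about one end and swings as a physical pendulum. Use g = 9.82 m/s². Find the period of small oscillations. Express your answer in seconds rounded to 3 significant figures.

1.52 s

For a physical pendulum T = 2π√(I/(mgd)), with d = 0.4310 m from pivot to centre of mass.
I_cm = mL²/12 = 7.08 × 0.862²/12 = 0.4384 kg·m²; I = I_cm + md² = 0.4384 + 7.08 × 0.4310² = 1.754 kg·m².
T = 2π√(1.754/(7.08 × 9.82 × 0.4310)) = 1.52 s.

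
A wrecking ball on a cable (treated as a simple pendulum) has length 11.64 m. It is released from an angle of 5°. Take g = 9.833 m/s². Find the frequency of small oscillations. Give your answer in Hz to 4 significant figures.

0.1463 Hz

T = 2π√(L/g) = 2π√(11.64/9.833) = 6.8362 s, so f = 1/T = 0.1463 Hz.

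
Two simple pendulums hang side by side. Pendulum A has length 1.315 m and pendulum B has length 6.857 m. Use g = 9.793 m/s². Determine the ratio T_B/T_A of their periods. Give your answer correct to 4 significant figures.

2.284

T ∝ √L, so T_B/T_A = √(L_B/L_A) = √(6.857/1.315) = 2.284.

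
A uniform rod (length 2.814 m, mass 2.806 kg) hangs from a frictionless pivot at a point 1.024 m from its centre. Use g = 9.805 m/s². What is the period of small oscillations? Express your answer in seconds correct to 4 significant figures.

For a physical pendulum T = 2π√(I/(mgd)), with d = 1.0240 m from pivot to centre of mass.
I_cm = mL²/12 = 2.806 × 2.814²/12 = 1.8516 kg·m²; I = I_cm + md² = 1.8516 + 2.806 × 1.0240² = 4.7939 kg·m².
T = 2π√(4.7939/(2.806 × 9.805 × 1.0240)) = 2.592 s.

2.592 s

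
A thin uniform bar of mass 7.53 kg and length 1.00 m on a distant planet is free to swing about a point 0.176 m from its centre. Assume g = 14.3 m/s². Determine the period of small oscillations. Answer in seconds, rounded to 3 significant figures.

1.34 s

For a physical pendulum T = 2π√(I/(mgd)), with d = 0.1760 m from pivot to centre of mass.
I_cm = mL²/12 = 7.53 × 1.00²/12 = 0.6275 kg·m²; I = I_cm + md² = 0.6275 + 7.53 × 0.1760² = 0.8607 kg·m².
T = 2π√(0.8607/(7.53 × 14.3 × 0.1760)) = 1.34 s.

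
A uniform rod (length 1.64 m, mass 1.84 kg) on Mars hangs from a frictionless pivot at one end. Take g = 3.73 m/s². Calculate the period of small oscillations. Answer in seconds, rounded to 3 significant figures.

For a physical pendulum T = 2π√(I/(mgd)), with d = 0.8200 m from pivot to centre of mass.
I_cm = mL²/12 = 1.84 × 1.64²/12 = 0.4124 kg·m²; I = I_cm + md² = 0.4124 + 1.84 × 0.8200² = 1.650 kg·m².
T = 2π√(1.650/(1.84 × 3.73 × 0.8200)) = 3.40 s.

3.40 s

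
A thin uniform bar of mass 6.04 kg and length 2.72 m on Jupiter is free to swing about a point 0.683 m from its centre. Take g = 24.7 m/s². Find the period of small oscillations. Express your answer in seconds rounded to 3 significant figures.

For a physical pendulum T = 2π√(I/(mgd)), with d = 0.6830 m from pivot to centre of mass.
I_cm = mL²/12 = 6.04 × 2.72²/12 = 3.724 kg·m²; I = I_cm + md² = 3.724 + 6.04 × 0.6830² = 6.541 kg·m².
T = 2π√(6.541/(6.04 × 24.7 × 0.6830)) = 1.59 s.

1.59 s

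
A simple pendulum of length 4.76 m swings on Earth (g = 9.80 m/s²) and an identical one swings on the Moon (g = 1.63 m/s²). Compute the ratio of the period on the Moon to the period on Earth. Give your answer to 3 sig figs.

T ∝ 1/√g, so T₂/T₁ = √(g₁/g₂) = √(9.80/1.63) = 2.45.

2.45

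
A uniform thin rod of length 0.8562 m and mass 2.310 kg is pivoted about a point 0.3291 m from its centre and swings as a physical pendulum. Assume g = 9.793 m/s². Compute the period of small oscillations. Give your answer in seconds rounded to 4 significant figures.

1.440 s

For a physical pendulum T = 2π√(I/(mgd)), with d = 0.32910 m from pivot to centre of mass.
I_cm = mL²/12 = 2.310 × 0.8562²/12 = 0.14112 kg·m²; I = I_cm + md² = 0.14112 + 2.310 × 0.32910² = 0.39131 kg·m².
T = 2π√(0.39131/(2.310 × 9.793 × 0.32910)) = 1.440 s.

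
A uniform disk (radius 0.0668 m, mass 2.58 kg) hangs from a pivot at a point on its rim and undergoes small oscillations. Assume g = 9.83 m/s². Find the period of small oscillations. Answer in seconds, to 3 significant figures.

I_cm = ½mr² = 0.005756 kg·m². The pivot is at distance d = 0.0668 m from the centre of mass.
By the parallel-axis theorem, I = I_cm + md² = 0.005756 + 0.01151 = 0.01727 kg·m².
T = 2π√(I/(mgd)) = 2π√(0.01727/(2.58 × 9.83 × 0.0668)) = 0.634 s.

0.634 s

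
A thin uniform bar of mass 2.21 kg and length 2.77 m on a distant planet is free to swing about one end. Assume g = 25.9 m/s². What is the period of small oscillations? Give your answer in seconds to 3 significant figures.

For a physical pendulum T = 2π√(I/(mgd)), with d = 1.385 m from pivot to centre of mass.
I_cm = mL²/12 = 2.21 × 2.77²/12 = 1.413 kg·m²; I = I_cm + md² = 1.413 + 2.21 × 1.385² = 5.652 kg·m².
T = 2π√(5.652/(2.21 × 25.9 × 1.385)) = 1.68 s.

1.68 s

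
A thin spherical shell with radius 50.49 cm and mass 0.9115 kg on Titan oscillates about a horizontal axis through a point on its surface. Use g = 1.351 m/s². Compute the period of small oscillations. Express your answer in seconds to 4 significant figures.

I_cm = (2/3)mr² = 0.15491 kg·m². The pivot is at distance d = 0.5049 m from the centre of mass.
By the parallel-axis theorem, I = I_cm + md² = 0.15491 + 0.23236 = 0.38727 kg·m².
T = 2π√(I/(mgd)) = 2π√(0.38727/(0.9115 × 1.351 × 0.5049)) = 4.959 s.

4.959 s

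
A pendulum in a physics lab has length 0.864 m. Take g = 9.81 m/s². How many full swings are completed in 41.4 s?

22

T = 2π√(L/g) = 2π√(0.864/9.81) = 1.865 s.
Number of complete oscillations = ⌊41.4/1.865⌋ = ⌊22.20⌋ = 22.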